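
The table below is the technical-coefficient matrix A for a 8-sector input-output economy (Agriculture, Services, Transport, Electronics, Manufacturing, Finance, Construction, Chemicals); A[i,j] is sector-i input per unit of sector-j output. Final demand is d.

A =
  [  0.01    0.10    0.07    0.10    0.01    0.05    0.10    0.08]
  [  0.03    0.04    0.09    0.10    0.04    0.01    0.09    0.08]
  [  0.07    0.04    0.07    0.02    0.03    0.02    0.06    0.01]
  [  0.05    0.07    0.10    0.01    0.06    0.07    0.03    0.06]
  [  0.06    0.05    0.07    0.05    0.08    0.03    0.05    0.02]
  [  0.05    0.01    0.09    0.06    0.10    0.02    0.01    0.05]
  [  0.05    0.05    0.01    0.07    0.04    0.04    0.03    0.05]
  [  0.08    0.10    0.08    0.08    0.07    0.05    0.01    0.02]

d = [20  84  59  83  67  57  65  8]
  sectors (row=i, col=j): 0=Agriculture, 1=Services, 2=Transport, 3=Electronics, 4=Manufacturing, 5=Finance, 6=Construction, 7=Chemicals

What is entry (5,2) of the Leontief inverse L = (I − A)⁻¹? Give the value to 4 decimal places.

L[5,2] = 0.1399

Form M = I − A:
  [  0.99   -0.10   -0.07   -0.10   -0.01   -0.05   -0.10   -0.08]
  [ -0.03    0.96   -0.09   -0.10   -0.04   -0.01   -0.09   -0.08]
  [ -0.07   -0.04    0.93   -0.02   -0.03   -0.02   -0.06   -0.01]
  [ -0.05   -0.07   -0.10    0.99   -0.06   -0.07   -0.03   -0.06]
  [ -0.06   -0.05   -0.07   -0.05    0.92   -0.03   -0.05   -0.02]
  [ -0.05   -0.01   -0.09   -0.06   -0.10    0.98   -0.01   -0.05]
  [ -0.05   -0.05   -0.01   -0.07   -0.04   -0.04    0.97   -0.05]
  [ -0.08   -0.10   -0.08   -0.08   -0.07   -0.05   -0.01    0.98]
Leontief inverse L = M⁻¹:
  [  1.0565    0.1506    0.1348    0.1523    0.0568    0.0828    0.1410    0.1218]
  [  0.0737    1.0895    0.1482    0.1456    0.0814    0.0419    0.1282    0.1157]
  [  0.0959    0.0718    1.1072    0.0537    0.0547    0.0393    0.0903    0.0360]
  [  0.0898    0.1125    0.1568    1.0570    0.1004    0.0951    0.0692    0.0933]
  [  0.0948    0.0902    0.1204    0.0911    1.1155    0.0551    0.0870    0.0519]
  [  0.0856    0.0499    0.1399    0.0959    0.1352    1.0448    0.0436    0.0767]
  [  0.0794    0.0862    0.0556    0.1066    0.0723    0.0632    1.0590    0.0793]
  [  0.1209    0.1484    0.1456    0.1305    0.1129    0.0799    0.0569    1.0611]
Total output x = L · d:
  x_0 = 1.0565·20 + 0.1506·84 + 0.1348·59 + 0.1523·83 + 0.0568·67 + 0.0828·57 + 0.1410·65 + 0.1218·8 = 73.0355
  x_1 = 0.0737·20 + 1.0895·84 + 0.1482·59 + 0.1456·83 + 0.0814·67 + 0.0419·57 + 0.1282·65 + 0.1157·8 = 130.9228
  x_2 = 0.0959·20 + 0.0718·84 + 1.1072·59 + 0.0537·83 + 0.0547·67 + 0.0393·57 + 0.0903·65 + 0.0360·8 = 89.7920
  x_3 = 0.0898·20 + 0.1125·84 + 0.1568·59 + 1.0570·83 + 0.1004·67 + 0.0951·57 + 0.0692·65 + 0.0933·8 = 125.6124
  x_4 = 0.0948·20 + 0.0902·84 + 0.1204·59 + 0.0911·83 + 1.1155·67 + 0.0551·57 + 0.0870·65 + 0.0519·8 = 108.0825
  x_5 = 0.0856·20 + 0.0499·84 + 0.1399·59 + 0.0959·83 + 0.1352·67 + 1.0448·57 + 0.0436·65 + 0.0767·8 = 94.1900
  x_6 = 0.0794·20 + 0.0862·84 + 0.0556·59 + 0.1066·83 + 0.0723·67 + 0.0632·57 + 1.0590·65 + 0.0793·8 = 98.8761
  x_7 = 0.1209·20 + 0.1484·84 + 0.1456·59 + 0.1305·83 + 0.1129·67 + 0.0799·57 + 0.0569·65 + 1.0611·8 = 58.6036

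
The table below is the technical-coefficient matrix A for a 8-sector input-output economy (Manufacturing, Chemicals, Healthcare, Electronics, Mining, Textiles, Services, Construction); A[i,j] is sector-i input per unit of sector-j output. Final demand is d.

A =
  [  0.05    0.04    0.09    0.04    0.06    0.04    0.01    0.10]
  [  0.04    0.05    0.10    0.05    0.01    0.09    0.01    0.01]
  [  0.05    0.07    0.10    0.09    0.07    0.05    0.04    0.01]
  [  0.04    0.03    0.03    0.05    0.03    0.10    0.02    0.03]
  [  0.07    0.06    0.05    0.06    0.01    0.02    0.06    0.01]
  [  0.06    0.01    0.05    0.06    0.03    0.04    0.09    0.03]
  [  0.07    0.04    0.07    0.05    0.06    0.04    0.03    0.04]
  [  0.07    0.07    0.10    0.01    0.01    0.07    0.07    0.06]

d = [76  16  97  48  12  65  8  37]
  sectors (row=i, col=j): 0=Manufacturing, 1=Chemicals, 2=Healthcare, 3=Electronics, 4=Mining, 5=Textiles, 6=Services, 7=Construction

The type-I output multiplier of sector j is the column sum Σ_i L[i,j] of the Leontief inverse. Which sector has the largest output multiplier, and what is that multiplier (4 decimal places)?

Form M = I − A:
  [  0.95   -0.04   -0.09   -0.04   -0.06   -0.04   -0.01   -0.10]
  [ -0.04    0.95   -0.10   -0.05   -0.01   -0.09   -0.01   -0.01]
  [ -0.05   -0.07    0.90   -0.09   -0.07   -0.05   -0.04   -0.01]
  [ -0.04   -0.03   -0.03    0.95   -0.03   -0.10   -0.02   -0.03]
  [ -0.07   -0.06   -0.05   -0.06    0.99   -0.02   -0.06   -0.01]
  [ -0.06   -0.01   -0.05   -0.06   -0.03    0.96   -0.09   -0.03]
  [ -0.07   -0.04   -0.07   -0.05   -0.06   -0.04    0.97   -0.04]
  [ -0.07   -0.07   -0.10   -0.01   -0.01   -0.07   -0.07    0.94]
Leontief inverse L = M⁻¹:
  [  1.0907    0.0765    0.1467    0.0779    0.0859    0.0811    0.0416    0.1262]
  [  0.0717    1.0761    0.1444    0.0855    0.0342    0.1246    0.0353    0.0292]
  [  0.0922    0.1062    1.1568    0.1355    0.1001    0.0957    0.0701    0.0347]
  [  0.0700    0.0521    0.0678    1.0790    0.0494    0.1303    0.0450    0.0498]
  [  0.0999    0.0853    0.0925    0.0906    1.0330    0.0535    0.0787    0.0315]
  [  0.0948    0.0375    0.0944    0.0928    0.0556    1.0736    0.1141    0.0542]
  [  0.1067    0.0715    0.1198    0.0861    0.0853    0.0769    1.0565    0.0645]
  [  0.1132    0.1067    0.1624    0.0524    0.0416    0.1131    0.1017    1.0888]
Total output x = L · d:
  x_0 = 1.0907·76 + 0.0765·16 + 0.1467·97 + 0.0779·48 + 0.0859·12 + 0.0811·65 + 0.0416·8 + 0.1262·37 = 113.3870
  x_1 = 0.0717·76 + 1.0761·16 + 0.1444·97 + 0.0855·48 + 0.0342·12 + 0.1246·65 + 0.0353·8 + 0.0292·37 = 50.6489
  x_2 = 0.0922·76 + 0.1062·16 + 1.1568·97 + 0.1355·48 + 0.1001·12 + 0.0957·65 + 0.0701·8 + 0.0347·37 = 136.6884
  x_3 = 0.0700·76 + 0.0521·16 + 0.0678·97 + 1.0790·48 + 0.0494·12 + 0.1303·65 + 0.0450·8 + 0.0498·37 = 75.7834
  x_4 = 0.0999·76 + 0.0853·16 + 0.0925·97 + 0.0906·48 + 1.0330·12 + 0.0535·65 + 0.0787·8 + 0.0315·37 = 39.9394
  x_5 = 0.0948·76 + 0.0375·16 + 0.0944·97 + 0.0928·48 + 0.0556·12 + 1.0736·65 + 0.1141·8 + 0.0542·37 = 94.7738
  x_6 = 0.1067·76 + 0.0715·16 + 0.1198·97 + 0.0861·48 + 0.0853·12 + 0.0769·65 + 1.0565·8 + 0.0645·37 = 41.8647
  x_7 = 0.1132·76 + 0.1067·16 + 0.1624·97 + 0.0524·48 + 0.0416·12 + 0.1131·65 + 0.1017·8 + 1.0888·37 = 77.5248
Output multipliers (column sums of L):
  Manufacturing: 1.7391
  Chemicals: 1.6119
  Healthcare: 1.9847
  Electronics: 1.6997
  Mining: 1.4851
  Textiles: 1.7487
  Services: 1.5432
  Construction: 1.4786

Healthcare (1.9847)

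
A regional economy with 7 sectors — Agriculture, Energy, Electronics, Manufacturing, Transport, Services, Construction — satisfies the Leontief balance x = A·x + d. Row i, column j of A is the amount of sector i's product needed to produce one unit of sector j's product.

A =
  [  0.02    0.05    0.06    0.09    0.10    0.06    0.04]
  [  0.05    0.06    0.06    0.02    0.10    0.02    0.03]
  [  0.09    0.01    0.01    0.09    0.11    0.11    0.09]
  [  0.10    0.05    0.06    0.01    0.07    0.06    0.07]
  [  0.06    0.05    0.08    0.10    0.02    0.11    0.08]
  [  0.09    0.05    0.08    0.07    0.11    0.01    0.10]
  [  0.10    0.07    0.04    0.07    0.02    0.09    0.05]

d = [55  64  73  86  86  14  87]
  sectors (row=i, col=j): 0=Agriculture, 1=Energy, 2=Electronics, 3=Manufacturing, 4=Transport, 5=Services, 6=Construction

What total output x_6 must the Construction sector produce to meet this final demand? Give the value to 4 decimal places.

137.0427

Form M = I − A:
  [  0.98   -0.05   -0.06   -0.09   -0.10   -0.06   -0.04]
  [ -0.05    0.94   -0.06   -0.02   -0.10   -0.02   -0.03]
  [ -0.09   -0.01    0.99   -0.09   -0.11   -0.11   -0.09]
  [ -0.10   -0.05   -0.06    0.99   -0.07   -0.06   -0.07]
  [ -0.06   -0.05   -0.08   -0.10    0.98   -0.11   -0.08]
  [ -0.09   -0.05   -0.08   -0.07   -0.11    0.99   -0.10]
  [ -0.10   -0.07   -0.04   -0.07   -0.02   -0.09    0.95]
Leontief inverse L = M⁻¹:
  [  1.0781    0.0871    0.1045    0.1395    0.1552    0.1129    0.0933]
  [  0.0928    1.0896    0.0953    0.0633    0.1446    0.0646    0.0710]
  [  0.1588    0.0579    1.0668    0.1533    0.1753    0.1721    0.1537]
  [  0.1529    0.0875    0.1033    1.0644    0.1272    0.1120    0.1199]
  [  0.1296    0.0942    0.1306    0.1577    1.0909    0.1679    0.1420]
  [  0.1565    0.0953    0.1310    0.1332    0.1742    1.0780    0.1600]
  [  0.1558    0.1093    0.0857    0.1202    0.0832    0.1378    1.1011]
Total output x = L · d:
  x_0 = 1.0781·55 + 0.0871·64 + 0.1045·73 + 0.1395·86 + 0.1552·86 + 0.1129·14 + 0.0933·87 = 107.5323
  x_1 = 0.0928·55 + 1.0896·64 + 0.0953·73 + 0.0633·86 + 0.1446·86 + 0.0646·14 + 0.0710·87 = 106.7454
  x_2 = 0.1588·55 + 0.0579·64 + 1.0668·73 + 0.1533·86 + 0.1753·86 + 0.1721·14 + 0.1537·87 = 134.3573
  x_3 = 0.1529·55 + 0.0875·64 + 0.1033·73 + 1.0644·86 + 0.1272·86 + 0.1120·14 + 0.1199·87 = 136.0215
  x_4 = 0.1296·55 + 0.0942·64 + 0.1306·73 + 0.1577·86 + 1.0909·86 + 0.1679·14 + 0.1420·87 = 144.7669
  x_5 = 0.1565·55 + 0.0953·64 + 0.1310·73 + 0.1332·86 + 0.1742·86 + 1.0780·14 + 0.1600·87 = 79.7110
  x_6 = 0.1558·55 + 0.1093·64 + 0.0857·73 + 0.1202·86 + 0.0832·86 + 0.1378·14 + 1.1011·87 = 137.0427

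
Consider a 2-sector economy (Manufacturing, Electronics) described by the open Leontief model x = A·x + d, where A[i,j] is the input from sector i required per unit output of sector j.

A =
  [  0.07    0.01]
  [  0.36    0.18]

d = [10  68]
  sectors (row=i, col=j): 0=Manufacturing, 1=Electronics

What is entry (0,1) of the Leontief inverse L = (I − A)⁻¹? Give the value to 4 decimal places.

Form M = I − A:
  [  0.93   -0.01]
  [ -0.36    0.82]
Leontief inverse L = M⁻¹:
  [  1.0804    0.0132]
  [  0.4743    1.2253]
Total output x = L · d:
  x_0 = 1.0804·10 + 0.0132·68 = 11.6996
  x_1 = 0.4743·10 + 1.2253·68 = 88.0632

L[0,1] = 0.0132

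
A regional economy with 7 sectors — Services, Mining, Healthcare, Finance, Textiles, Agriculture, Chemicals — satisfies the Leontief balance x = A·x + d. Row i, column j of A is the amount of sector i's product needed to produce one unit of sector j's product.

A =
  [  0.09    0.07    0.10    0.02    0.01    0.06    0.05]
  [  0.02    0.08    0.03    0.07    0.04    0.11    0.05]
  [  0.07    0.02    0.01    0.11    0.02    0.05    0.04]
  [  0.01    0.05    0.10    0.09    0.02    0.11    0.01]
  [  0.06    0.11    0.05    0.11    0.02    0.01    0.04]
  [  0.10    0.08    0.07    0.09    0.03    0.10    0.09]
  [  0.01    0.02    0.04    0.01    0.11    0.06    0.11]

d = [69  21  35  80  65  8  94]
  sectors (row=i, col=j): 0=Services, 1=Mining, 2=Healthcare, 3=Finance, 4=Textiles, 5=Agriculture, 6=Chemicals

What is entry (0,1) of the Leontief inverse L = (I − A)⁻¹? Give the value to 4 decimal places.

L[0,1] = 0.1079

Form M = I − A:
  [  0.91   -0.07   -0.10   -0.02   -0.01   -0.06   -0.05]
  [ -0.02    0.92   -0.03   -0.07   -0.04   -0.11   -0.05]
  [ -0.07   -0.02    0.99   -0.11   -0.02   -0.05   -0.04]
  [ -0.01   -0.05   -0.10    0.91   -0.02   -0.11   -0.01]
  [ -0.06   -0.11   -0.05   -0.11    0.98   -0.01   -0.04]
  [ -0.10   -0.08   -0.07   -0.09   -0.03    0.90   -0.09]
  [ -0.01   -0.02   -0.04   -0.01   -0.11   -0.06    0.89]
Leontief inverse L = M⁻¹:
  [  1.1278    0.1079    0.1369    0.0656    0.0334    0.1103    0.0890]
  [  0.0551    1.1236    0.0706    0.1216    0.0656    0.1665    0.0905]
  [  0.0970    0.0524    1.0477    0.1475    0.0381    0.0941    0.0684]
  [  0.0465    0.0890    0.1386    1.1452    0.0404    0.1651    0.0452]
  [  0.0885    0.1491    0.0895    0.1575    1.0426    0.0648    0.0726]
  [  0.1493    0.1355    0.1270    0.1546    0.0650    1.1740    0.1451]
  [  0.0398    0.0574    0.0714    0.0528    0.1373    0.0982    1.1490]
Total output x = L · d:
  x_0 = 1.1278·69 + 0.1079·21 + 0.1369·35 + 0.0656·80 + 0.0334·65 + 0.1103·8 + 0.0890·94 = 101.5370
  x_1 = 0.0551·69 + 1.1236·21 + 0.0706·35 + 0.1216·80 + 0.0656·65 + 0.1665·8 + 0.0905·94 = 53.7035
  x_2 = 0.0970·69 + 0.0524·21 + 1.0477·35 + 0.1475·80 + 0.0381·65 + 0.0941·8 + 0.0684·94 = 65.9112
  x_3 = 0.0465·69 + 0.0890·21 + 0.1386·35 + 1.1452·80 + 0.0404·65 + 0.1651·8 + 0.0452·94 = 109.7487
  x_4 = 0.0885·69 + 0.1491·21 + 0.0895·35 + 0.1575·80 + 1.0426·65 + 0.0648·8 + 0.0726·94 = 100.0768
  x_5 = 0.1493·69 + 0.1355·21 + 0.1270·35 + 0.1546·80 + 0.0650·65 + 1.1740·8 + 0.1451·94 = 57.2204
  x_6 = 0.0398·69 + 0.0574·21 + 0.0714·35 + 0.0528·80 + 0.1373·65 + 0.0982·8 + 1.1490·94 = 128.3877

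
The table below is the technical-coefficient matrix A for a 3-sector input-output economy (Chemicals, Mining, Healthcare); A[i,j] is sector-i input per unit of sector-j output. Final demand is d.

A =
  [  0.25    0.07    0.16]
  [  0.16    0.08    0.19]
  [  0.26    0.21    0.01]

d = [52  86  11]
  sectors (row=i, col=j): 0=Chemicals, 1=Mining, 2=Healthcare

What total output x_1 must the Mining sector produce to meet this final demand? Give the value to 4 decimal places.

Form M = I − A:
  [  0.75   -0.07   -0.16]
  [ -0.16    0.92   -0.19]
  [ -0.26   -0.21    0.99]
Leontief inverse L = M⁻¹:
  [  1.4637    0.1729    0.2698]
  [  0.3493    1.1780    0.2825]
  [  0.4585    0.2953    1.1409]
Total output x = L · d:
  x_0 = 1.4637·52 + 0.1729·86 + 0.2698·11 = 93.9554
  x_1 = 0.3493·52 + 1.1780·86 + 0.2825·11 = 122.5789
  x_2 = 0.4585·52 + 0.2953·86 + 1.1409·11 = 61.7879

122.5789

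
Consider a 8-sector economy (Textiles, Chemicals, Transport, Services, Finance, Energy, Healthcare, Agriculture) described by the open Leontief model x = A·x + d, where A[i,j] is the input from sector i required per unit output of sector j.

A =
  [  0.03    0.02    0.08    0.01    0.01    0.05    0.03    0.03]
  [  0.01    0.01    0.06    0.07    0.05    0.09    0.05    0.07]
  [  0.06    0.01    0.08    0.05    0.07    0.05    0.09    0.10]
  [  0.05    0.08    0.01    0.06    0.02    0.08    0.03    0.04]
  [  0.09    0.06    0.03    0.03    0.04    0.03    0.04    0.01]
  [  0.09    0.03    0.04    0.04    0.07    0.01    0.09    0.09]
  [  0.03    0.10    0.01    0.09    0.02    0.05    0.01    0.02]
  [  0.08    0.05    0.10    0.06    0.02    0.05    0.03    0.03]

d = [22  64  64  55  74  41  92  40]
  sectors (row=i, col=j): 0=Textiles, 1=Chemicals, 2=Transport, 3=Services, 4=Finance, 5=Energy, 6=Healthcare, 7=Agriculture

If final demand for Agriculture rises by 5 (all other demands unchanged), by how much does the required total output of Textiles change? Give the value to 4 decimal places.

Form M = I − A:
  [  0.97   -0.02   -0.08   -0.01   -0.01   -0.05   -0.03   -0.03]
  [ -0.01    0.99   -0.06   -0.07   -0.05   -0.09   -0.05   -0.07]
  [ -0.06   -0.01    0.92   -0.05   -0.07   -0.05   -0.09   -0.10]
  [ -0.05   -0.08   -0.01    0.94   -0.02   -0.08   -0.03   -0.04]
  [ -0.09   -0.06   -0.03   -0.03    0.96   -0.03   -0.04   -0.01]
  [ -0.09   -0.03   -0.04   -0.04   -0.07    0.99   -0.09   -0.09]
  [ -0.03   -0.10   -0.01   -0.09   -0.02   -0.05    0.99   -0.02]
  [ -0.08   -0.05   -0.10   -0.06   -0.02   -0.05   -0.03    0.97]
Leontief inverse L = M⁻¹:
  [  1.0550    0.0371    0.1051    0.0322    0.0287    0.0709    0.0537    0.0555]
  [  0.0517    1.0427    0.0938    0.1055    0.0767    0.1225    0.0834    0.1047]
  [  0.1079    0.0497    1.1242    0.0927    0.0998    0.0907    0.1273    0.1387]
  [  0.0819    0.1057    0.0405    1.0910    0.0429    0.1118    0.0586    0.0714]
  [  0.1157    0.0815    0.0575    0.0549    1.0587    0.0577    0.0636    0.0352]
  [  0.1291    0.0652    0.0793    0.0772    0.0935    1.0478    0.1194    0.1207]
  [  0.0569    0.1231    0.0357    0.1187    0.0406    0.0814    1.0354    0.0485]
  [  0.1167    0.0773    0.1383    0.0939    0.0472    0.0861    0.0650    1.0681]
Total output x = L · d:
  x_0 = 1.0550·22 + 0.0371·64 + 0.1051·64 + 0.0322·55 + 0.0287·74 + 0.0709·41 + 0.0537·92 + 0.0555·40 = 46.2695
  x_1 = 0.0517·22 + 1.0427·64 + 0.0938·64 + 0.1055·55 + 0.0767·74 + 0.1225·41 + 0.0834·92 + 0.1047·40 = 102.2315
  x_2 = 0.1079·22 + 0.0497·64 + 1.1242·64 + 0.0927·55 + 0.0998·74 + 0.0907·41 + 0.1273·92 + 0.1387·40 = 110.9647
  x_3 = 0.0819·22 + 0.1057·64 + 0.0405·64 + 1.0910·55 + 0.0429·74 + 0.1118·41 + 0.0586·92 + 0.0714·40 = 87.1780
  x_4 = 0.1157·22 + 0.0815·64 + 0.0575·64 + 0.0549·55 + 1.0587·74 + 0.0577·41 + 0.0636·92 + 0.0352·40 = 102.4323
  x_5 = 0.1291·22 + 0.0652·64 + 0.0793·64 + 0.0772·55 + 0.0935·74 + 1.0478·41 + 0.1194·92 + 0.1207·40 = 82.0332
  x_6 = 0.0569·22 + 0.1231·64 + 0.0357·64 + 0.1187·55 + 0.0406·74 + 0.0814·41 + 1.0354·92 + 0.0485·40 = 121.4770
  x_7 = 0.1167·22 + 0.0773·64 + 0.1383·64 + 0.0939·55 + 0.0472·74 + 0.0861·41 + 0.0650·92 + 1.0681·40 = 77.2525
Δx_0 = L[0,7] · Δd_7 = 0.0555 · 5 = 0.2773

0.2773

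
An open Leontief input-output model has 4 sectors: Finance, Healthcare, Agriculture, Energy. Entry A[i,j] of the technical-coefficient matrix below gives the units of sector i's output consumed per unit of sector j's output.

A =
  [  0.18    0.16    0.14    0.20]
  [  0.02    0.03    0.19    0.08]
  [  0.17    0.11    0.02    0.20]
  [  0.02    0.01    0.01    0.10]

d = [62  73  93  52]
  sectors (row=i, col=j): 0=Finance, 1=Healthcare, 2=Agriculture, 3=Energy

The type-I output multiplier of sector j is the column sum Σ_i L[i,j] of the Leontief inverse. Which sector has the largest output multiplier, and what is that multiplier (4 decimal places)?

Form M = I − A:
  [  0.82   -0.16   -0.14   -0.20]
  [ -0.02    0.97   -0.19   -0.08]
  [ -0.17   -0.11    0.98   -0.20]
  [ -0.02   -0.01   -0.01    0.90]
Leontief inverse L = M⁻¹:
  [  1.2826    0.2418    0.2338    0.3585]
  [  0.0756    1.0700    0.2199    0.1608]
  [  0.2375    0.1659    1.0897    0.3097]
  [  0.0320    0.0191    0.0197    1.1243]
Total output x = L · d:
  x_0 = 1.2826·62 + 0.2418·73 + 0.2338·93 + 0.3585·52 = 137.5513
  x_1 = 0.0756·62 + 1.0700·73 + 0.2199·93 + 0.1608·52 = 111.6070
  x_2 = 0.2375·62 + 0.1659·73 + 1.0897·93 + 0.3097·52 = 144.2817
  x_3 = 0.0320·62 + 0.0191·73 + 0.0197·93 + 1.1243·52 = 63.6777
Output multipliers (column sums of L):
  Finance: 1.6277
  Healthcare: 1.4968
  Agriculture: 1.5631
  Energy: 1.9532

Energy (1.9532)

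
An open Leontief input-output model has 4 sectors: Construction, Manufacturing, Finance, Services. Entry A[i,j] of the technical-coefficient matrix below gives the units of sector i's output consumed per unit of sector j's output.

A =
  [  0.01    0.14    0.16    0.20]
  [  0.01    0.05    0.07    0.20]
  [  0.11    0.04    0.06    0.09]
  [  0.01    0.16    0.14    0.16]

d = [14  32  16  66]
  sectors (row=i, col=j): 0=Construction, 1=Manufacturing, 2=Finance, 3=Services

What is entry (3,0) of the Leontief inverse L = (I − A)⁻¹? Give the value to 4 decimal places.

L[3,0] = 0.0390

Form M = I − A:
  [  0.99   -0.14   -0.16   -0.20]
  [ -0.01    0.95   -0.07   -0.20]
  [ -0.11   -0.04    0.94   -0.09]
  [ -0.01   -0.16   -0.14    0.84]
Leontief inverse L = M⁻¹:
  [  1.0425    0.2188    0.2423    0.3263]
  [  0.0285    1.1103    0.1300    0.2851]
  [  0.1269    0.0949    1.1182    0.1726]
  [  0.0390    0.2299    0.2140    1.2774]
Total output x = L · d:
  x_0 = 1.0425·14 + 0.2188·32 + 0.2423·16 + 0.3263·66 = 47.0088
  x_1 = 0.0285·14 + 1.1103·32 + 0.1300·16 + 0.2851·66 = 56.8258
  x_2 = 0.1269·14 + 0.0949·32 + 1.1182·16 + 0.1726·66 = 34.0972
  x_3 = 0.0390·14 + 0.2299·32 + 0.2140·16 + 1.2774·66 = 95.6379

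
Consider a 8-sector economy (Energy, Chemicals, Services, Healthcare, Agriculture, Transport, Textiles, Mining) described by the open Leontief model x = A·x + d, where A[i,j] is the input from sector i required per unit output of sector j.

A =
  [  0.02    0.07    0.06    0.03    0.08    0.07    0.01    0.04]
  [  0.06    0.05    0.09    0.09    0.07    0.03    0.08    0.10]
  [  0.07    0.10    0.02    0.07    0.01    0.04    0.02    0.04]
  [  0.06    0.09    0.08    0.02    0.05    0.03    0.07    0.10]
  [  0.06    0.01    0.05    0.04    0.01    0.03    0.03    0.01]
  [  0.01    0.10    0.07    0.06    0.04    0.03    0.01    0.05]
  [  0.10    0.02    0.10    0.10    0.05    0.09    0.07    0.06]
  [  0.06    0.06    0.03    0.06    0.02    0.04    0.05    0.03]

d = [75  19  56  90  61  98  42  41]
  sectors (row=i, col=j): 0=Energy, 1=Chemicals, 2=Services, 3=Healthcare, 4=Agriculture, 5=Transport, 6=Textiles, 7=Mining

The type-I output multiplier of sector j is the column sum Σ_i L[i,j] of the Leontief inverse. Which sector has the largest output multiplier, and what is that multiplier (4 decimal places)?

Chemicals (1.8822)

Form M = I − A:
  [  0.98   -0.07   -0.06   -0.03   -0.08   -0.07   -0.01   -0.04]
  [ -0.06    0.95   -0.09   -0.09   -0.07   -0.03   -0.08   -0.10]
  [ -0.07   -0.10    0.98   -0.07   -0.01   -0.04   -0.02   -0.04]
  [ -0.06   -0.09   -0.08    0.98   -0.05   -0.03   -0.07   -0.10]
  [ -0.06   -0.01   -0.05   -0.04    0.99   -0.03   -0.03   -0.01]
  [ -0.01   -0.10   -0.07   -0.06   -0.04    0.97   -0.01   -0.05]
  [ -0.10   -0.02   -0.10   -0.10   -0.05   -0.09    0.93   -0.06]
  [ -0.06   -0.06   -0.03   -0.06   -0.02   -0.04   -0.05    0.97]
Leontief inverse L = M⁻¹:
  [  1.0540    0.1110    0.0984    0.0679    0.1046    0.0953    0.0365    0.0742]
  [  0.1173    1.1123    0.1496    0.1475    0.1095    0.0748    0.1239    0.1535]
  [  0.1049    0.1438    1.0636    0.1085    0.0419    0.0686    0.0510    0.0813]
  [  0.1101    0.1437    0.1326    1.0743    0.0859    0.0699    0.1087    0.1468]
  [  0.0819    0.0391    0.0755    0.0632    1.0284    0.0496    0.0461    0.0330]
  [  0.0472    0.1428    0.1098    0.0994    0.0666    1.0559    0.0409    0.0891]
  [  0.1540    0.0892    0.1617    0.1569    0.0922    0.1360    1.1105    0.1150]
  [  0.0941    0.1003    0.0709    0.0966    0.0486    0.0685    0.0781    1.0669]
Total output x = L · d:
  x_0 = 1.0540·75 + 0.1110·19 + 0.0984·56 + 0.0679·90 + 0.1046·61 + 0.0953·98 + 0.0365·42 + 0.0742·41 = 113.0858
  x_1 = 0.1173·75 + 1.1123·19 + 0.1496·56 + 0.1475·90 + 0.1095·61 + 0.0748·98 + 0.1239·42 + 0.1535·41 = 77.0978
  x_2 = 0.1049·75 + 0.1438·19 + 1.0636·56 + 0.1085·90 + 0.0419·61 + 0.0686·98 + 0.0510·42 + 0.0813·41 = 94.6781
  x_3 = 0.1101·75 + 0.1437·19 + 0.1326·56 + 1.0743·90 + 0.0859·61 + 0.0699·98 + 0.1087·42 + 0.1468·41 = 137.7699
  x_4 = 0.0819·75 + 0.0391·19 + 0.0755·56 + 0.0632·90 + 1.0284·61 + 0.0496·98 + 0.0461·42 + 0.0330·41 = 87.6906
  x_5 = 0.0472·75 + 0.1428·19 + 0.1098·56 + 0.0994·90 + 0.0666·61 + 1.0559·98 + 0.0409·42 + 0.0891·41 = 134.2533
  x_6 = 0.1540·75 + 0.0892·19 + 0.1617·56 + 0.1569·90 + 0.0922·61 + 0.1360·98 + 1.1105·42 + 0.1150·41 = 106.7337
  x_7 = 0.0941·75 + 0.1003·19 + 0.0709·56 + 0.0966·90 + 0.0486·61 + 0.0685·98 + 0.0781·42 + 1.0669·41 = 78.3280
Output multipliers (column sums of L):
  Energy: 1.7634
  Chemicals: 1.8822
  Services: 1.8622
  Healthcare: 1.8143
  Agriculture: 1.5777
  Transport: 1.6187
  Textiles: 1.5957
  Mining: 1.7599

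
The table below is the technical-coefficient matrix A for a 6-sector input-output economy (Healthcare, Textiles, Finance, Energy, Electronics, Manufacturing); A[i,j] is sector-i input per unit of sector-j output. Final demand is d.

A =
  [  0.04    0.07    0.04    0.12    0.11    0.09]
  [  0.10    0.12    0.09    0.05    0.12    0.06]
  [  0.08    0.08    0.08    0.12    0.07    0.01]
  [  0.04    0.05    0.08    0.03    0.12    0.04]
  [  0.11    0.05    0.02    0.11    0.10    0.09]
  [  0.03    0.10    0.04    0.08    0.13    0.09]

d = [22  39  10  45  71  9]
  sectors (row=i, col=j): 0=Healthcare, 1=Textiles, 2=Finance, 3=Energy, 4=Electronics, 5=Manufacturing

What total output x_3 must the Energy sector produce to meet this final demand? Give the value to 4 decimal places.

70.3975

Form M = I − A:
  [  0.96   -0.07   -0.04   -0.12   -0.11   -0.09]
  [ -0.10    0.88   -0.09   -0.05   -0.12   -0.06]
  [ -0.08   -0.08    0.92   -0.12   -0.07   -0.01]
  [ -0.04   -0.05   -0.08    0.97   -0.12   -0.04]
  [ -0.11   -0.05   -0.02   -0.11    0.90   -0.09]
  [ -0.03   -0.10   -0.04   -0.08   -0.13    0.91]
Leontief inverse L = M⁻¹:
  [  1.0991    0.1346    0.0883    0.1893    0.2057    0.1472]
  [  0.1731    1.1987    0.1473    0.1378    0.2291    0.1265]
  [  0.1361    0.1396    1.1287    0.1862    0.1563    0.0587]
  [  0.0900    0.1000    0.1163    1.0901    0.1908    0.0836]
  [  0.1673    0.1151    0.0671    0.1833    1.1984    0.1515]
  [  0.0930    0.1675    0.0885    0.1516    0.2268    1.1492]
Total output x = L · d:
  x_0 = 1.0991·22 + 0.1346·39 + 0.0883·10 + 0.1893·45 + 0.2057·71 + 0.1472·9 = 54.7579
  x_1 = 0.1731·22 + 1.1987·39 + 0.1473·10 + 0.1378·45 + 0.2291·71 + 0.1265·9 = 75.6376
  x_2 = 0.1361·22 + 0.1396·39 + 1.1287·10 + 0.1862·45 + 0.1563·71 + 0.0587·9 = 39.7334
  x_3 = 0.0900·22 + 0.1000·39 + 0.1163·10 + 1.0901·45 + 0.1908·71 + 0.0836·9 = 70.3975
  x_4 = 0.1673·22 + 0.1151·39 + 0.0671·10 + 0.1833·45 + 1.1984·71 + 0.1515·9 = 103.5442
  x_5 = 0.0930·22 + 0.1675·39 + 0.0885·10 + 0.1516·45 + 0.2268·71 + 1.1492·9 = 42.7345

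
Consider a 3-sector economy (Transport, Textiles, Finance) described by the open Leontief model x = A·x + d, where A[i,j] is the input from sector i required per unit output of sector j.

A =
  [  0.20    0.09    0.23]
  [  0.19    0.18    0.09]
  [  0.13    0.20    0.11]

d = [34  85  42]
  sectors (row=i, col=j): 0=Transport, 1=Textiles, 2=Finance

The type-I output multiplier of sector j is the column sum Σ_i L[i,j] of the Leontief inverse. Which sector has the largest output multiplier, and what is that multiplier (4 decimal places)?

Transport (1.9950)

Form M = I − A:
  [  0.80   -0.09   -0.23]
  [ -0.19    0.82   -0.09]
  [ -0.13   -0.20    0.89]
Leontief inverse L = M⁻¹:
  [  1.3691    0.2425    0.3783]
  [  0.3478    1.3120    0.2225]
  [  0.2781    0.3302    1.2289]
Total output x = L · d:
  x_0 = 1.3691·34 + 0.2425·85 + 0.3783·42 = 83.0550
  x_1 = 0.3478·34 + 1.3120·85 + 0.2225·42 = 132.6866
  x_2 = 0.2781·34 + 0.3302·85 + 1.2289·42 = 89.1399
Output multipliers (column sums of L):
  Transport: 1.9950
  Textiles: 1.8847
  Finance: 1.8297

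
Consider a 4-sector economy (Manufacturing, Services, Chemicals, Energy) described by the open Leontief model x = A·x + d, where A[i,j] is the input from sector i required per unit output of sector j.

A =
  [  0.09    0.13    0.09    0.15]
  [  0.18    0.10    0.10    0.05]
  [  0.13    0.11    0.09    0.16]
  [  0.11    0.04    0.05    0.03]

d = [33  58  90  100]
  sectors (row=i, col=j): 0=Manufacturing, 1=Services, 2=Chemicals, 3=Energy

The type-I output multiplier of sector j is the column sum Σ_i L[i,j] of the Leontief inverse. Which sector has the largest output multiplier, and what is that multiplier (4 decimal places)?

Form M = I − A:
  [  0.91   -0.13   -0.09   -0.15]
  [ -0.18    0.90   -0.10   -0.05]
  [ -0.13   -0.11    0.91   -0.16]
  [ -0.11   -0.04   -0.05    0.97]
Leontief inverse L = M⁻¹:
  [  1.1864    0.1996    0.1513    0.2187]
  [  0.2716    1.1760    0.1632    0.1295]
  [  0.2300    0.1849    1.1549    0.2356]
  [  0.1576    0.0807    0.0834    1.0732]
Total output x = L · d:
  x_0 = 1.1864·33 + 0.1996·58 + 0.1513·90 + 0.2187·100 = 86.2152
  x_1 = 0.2716·33 + 1.1760·58 + 0.1632·90 + 0.1295·100 = 104.8173
  x_2 = 0.2300·33 + 0.1849·58 + 1.1549·90 + 0.2356·100 = 145.8145
  x_3 = 0.1576·33 + 0.0807·58 + 0.0834·90 + 1.0732·100 = 124.7083
Output multipliers (column sums of L):
  Manufacturing: 1.8457
  Services: 1.6411
  Chemicals: 1.5528
  Energy: 1.6571

Manufacturing (1.8457)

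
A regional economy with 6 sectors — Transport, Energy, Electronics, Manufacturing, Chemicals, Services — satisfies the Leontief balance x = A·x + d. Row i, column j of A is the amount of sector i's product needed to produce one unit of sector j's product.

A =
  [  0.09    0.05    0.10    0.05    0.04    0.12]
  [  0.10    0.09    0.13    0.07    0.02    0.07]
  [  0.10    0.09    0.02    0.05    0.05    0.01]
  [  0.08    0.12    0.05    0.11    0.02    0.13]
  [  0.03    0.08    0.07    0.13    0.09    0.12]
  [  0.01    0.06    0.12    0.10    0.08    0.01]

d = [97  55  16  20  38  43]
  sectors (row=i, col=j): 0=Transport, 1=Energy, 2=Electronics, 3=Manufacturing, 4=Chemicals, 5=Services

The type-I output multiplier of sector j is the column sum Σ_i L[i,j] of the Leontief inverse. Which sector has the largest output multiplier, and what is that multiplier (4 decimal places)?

Form M = I − A:
  [  0.91   -0.05   -0.10   -0.05   -0.04   -0.12]
  [ -0.10    0.91   -0.13   -0.07   -0.02   -0.07]
  [ -0.10   -0.09    0.98   -0.05   -0.05   -0.01]
  [ -0.08   -0.12   -0.05    0.89   -0.02   -0.13]
  [ -0.03   -0.08   -0.07   -0.13    0.91   -0.12]
  [ -0.01   -0.06   -0.12   -0.10   -0.08    0.99]
Leontief inverse L = M⁻¹:
  [  1.1438    0.1124    0.1642    0.1133    0.0794    0.1728]
  [  0.1641    1.1587    0.1972    0.1343    0.0578    0.1284]
  [  0.1444    0.1372    1.0710    0.0969    0.0756    0.0599]
  [  0.1440    0.1953    0.1294    1.1852    0.0610    0.1956]
  [  0.0919    0.1599    0.1458    0.2131    1.1358    0.1896]
  [  0.0610    0.1206    0.1683    0.1580    0.1114    1.0620]
Total output x = L · d:
  x_0 = 1.1438·97 + 0.1124·55 + 0.1642·16 + 0.1133·20 + 0.0794·38 + 0.1728·43 = 132.4720
  x_1 = 0.1641·97 + 1.1587·55 + 0.1972·16 + 0.1343·20 + 0.0578·38 + 0.1284·43 = 93.2042
  x_2 = 0.1444·97 + 0.1372·55 + 1.0710·16 + 0.0969·20 + 0.0756·38 + 0.0599·43 = 46.0815
  x_3 = 0.1440·97 + 0.1953·55 + 0.1294·16 + 1.1852·20 + 0.0610·38 + 0.1956·43 = 61.2108
  x_4 = 0.0919·97 + 0.1599·55 + 0.1458·16 + 0.2131·20 + 1.1358·38 + 0.1896·43 = 75.6150
  x_5 = 0.0610·97 + 0.1206·55 + 0.1683·16 + 0.1580·20 + 0.1114·38 + 1.0620·43 = 68.3000
Output multipliers (column sums of L):
  Transport: 1.7492
  Energy: 1.8841
  Electronics: 1.8759
  Manufacturing: 1.9008
  Chemicals: 1.5210
  Services: 1.8083

Manufacturing (1.9008)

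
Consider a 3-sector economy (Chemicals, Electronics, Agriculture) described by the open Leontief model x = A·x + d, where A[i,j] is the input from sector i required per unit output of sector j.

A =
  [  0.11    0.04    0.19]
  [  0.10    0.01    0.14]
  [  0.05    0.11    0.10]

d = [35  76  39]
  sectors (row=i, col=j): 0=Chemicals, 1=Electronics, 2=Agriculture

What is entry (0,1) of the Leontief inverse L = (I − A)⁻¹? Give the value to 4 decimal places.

Form M = I − A:
  [  0.89   -0.04   -0.19]
  [ -0.10    0.99   -0.14]
  [ -0.05   -0.11    0.90]
Leontief inverse L = M⁻¹:
  [  1.1462    0.0745    0.2536]
  [  0.1270    1.0361    0.1880]
  [  0.0792    0.1308    1.1482]
Total output x = L · d:
  x_0 = 1.1462·35 + 0.0745·76 + 0.2536·39 = 55.6672
  x_1 = 0.1270·35 + 1.0361·76 + 0.1880·39 = 90.5205
  x_2 = 0.0792·35 + 0.1308·76 + 1.1482·39 = 57.4896

L[0,1] = 0.0745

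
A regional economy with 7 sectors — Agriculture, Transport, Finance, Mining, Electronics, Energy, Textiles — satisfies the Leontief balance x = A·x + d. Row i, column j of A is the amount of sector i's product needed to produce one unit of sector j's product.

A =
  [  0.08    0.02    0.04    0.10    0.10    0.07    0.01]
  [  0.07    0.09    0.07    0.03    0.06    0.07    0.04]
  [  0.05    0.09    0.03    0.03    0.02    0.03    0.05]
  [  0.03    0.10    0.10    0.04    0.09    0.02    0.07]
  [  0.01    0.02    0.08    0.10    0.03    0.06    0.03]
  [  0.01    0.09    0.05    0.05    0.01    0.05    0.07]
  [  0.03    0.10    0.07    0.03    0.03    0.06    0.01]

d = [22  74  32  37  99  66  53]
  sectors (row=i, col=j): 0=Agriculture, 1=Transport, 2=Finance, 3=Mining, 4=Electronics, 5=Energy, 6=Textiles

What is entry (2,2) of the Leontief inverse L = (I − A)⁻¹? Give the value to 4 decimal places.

Form M = I − A:
  [  0.92   -0.02   -0.04   -0.10   -0.10   -0.07   -0.01]
  [ -0.07    0.91   -0.07   -0.03   -0.06   -0.07   -0.04]
  [ -0.05   -0.09    0.97   -0.03   -0.02   -0.03   -0.05]
  [ -0.03   -0.10   -0.10    0.96   -0.09   -0.02   -0.07]
  [ -0.01   -0.02   -0.08   -0.10    0.97   -0.06   -0.03]
  [ -0.01   -0.09   -0.05   -0.05   -0.01    0.95   -0.07]
  [ -0.03   -0.10   -0.07   -0.03   -0.03   -0.06    0.99]
Leontief inverse L = M⁻¹:
  [  1.1050    0.0655    0.0840    0.1404    0.1350    0.1029    0.0393]
  [  0.0993    1.1394    0.1112    0.0667    0.0924    0.1063    0.0677]
  [  0.0724    0.1265    1.0602    0.0544    0.0449    0.0564    0.0686]
  [  0.0597    0.1529    0.1445    1.0759    0.1220    0.0568    0.0979]
  [  0.0292    0.0630    0.1138    0.1244    1.0543    0.0831    0.0552]
  [  0.0322    0.1344    0.0835    0.0727    0.0341    1.0771    0.0923]
  [  0.0533    0.1407    0.1016    0.0556    0.0543    0.0874    1.0332]
Total output x = L · d:
  x_0 = 1.1050·22 + 0.0655·74 + 0.0840·32 + 0.1404·37 + 0.1350·99 + 0.1029·66 + 0.0393·53 = 59.2801
  x_1 = 0.0993·22 + 1.1394·74 + 0.1112·32 + 0.0667·37 + 0.0924·99 + 0.1063·66 + 0.0677·53 = 112.2728
  x_2 = 0.0724·22 + 0.1265·74 + 1.0602·32 + 0.0544·37 + 0.0449·99 + 0.0564·66 + 0.0686·53 = 58.6992
  x_3 = 0.0597·22 + 0.1529·74 + 0.1445·32 + 1.0759·37 + 0.1220·99 + 0.0568·66 + 0.0979·53 = 78.0718
  x_4 = 0.0292·22 + 0.0630·74 + 0.1138·32 + 0.1244·37 + 1.0543·99 + 0.0831·66 + 0.0552·53 = 126.3372
  x_5 = 0.0322·22 + 0.1344·74 + 0.0835·32 + 0.0727·37 + 0.0341·99 + 1.0771·66 + 0.0923·53 = 95.3632
  x_6 = 0.0533·22 + 0.1407·74 + 0.1016·32 + 0.0556·37 + 0.0543·99 + 0.0874·66 + 1.0332·53 = 82.7967

L[2,2] = 1.0602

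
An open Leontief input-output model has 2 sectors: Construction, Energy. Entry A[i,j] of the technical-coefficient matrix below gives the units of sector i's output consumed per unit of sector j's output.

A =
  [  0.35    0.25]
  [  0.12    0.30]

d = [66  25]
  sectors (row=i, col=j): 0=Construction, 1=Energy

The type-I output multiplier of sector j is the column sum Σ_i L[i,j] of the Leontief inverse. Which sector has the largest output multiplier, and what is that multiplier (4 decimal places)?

Energy (2.1176)

Form M = I − A:
  [  0.65   -0.25]
  [ -0.12    0.70]
Leontief inverse L = M⁻¹:
  [  1.6471    0.5882]
  [  0.2824    1.5294]
Total output x = L · d:
  x_0 = 1.6471·66 + 0.5882·25 = 123.4118
  x_1 = 0.2824·66 + 1.5294·25 = 56.8706
Output multipliers (column sums of L):
  Construction: 1.9294
  Energy: 2.1176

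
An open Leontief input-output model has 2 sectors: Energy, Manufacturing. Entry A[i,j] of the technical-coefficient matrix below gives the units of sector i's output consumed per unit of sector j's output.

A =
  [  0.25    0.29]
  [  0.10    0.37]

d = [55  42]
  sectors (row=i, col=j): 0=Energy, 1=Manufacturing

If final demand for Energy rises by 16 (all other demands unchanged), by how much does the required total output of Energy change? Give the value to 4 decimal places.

22.7283

Form M = I − A:
  [  0.75   -0.29]
  [ -0.10    0.63]
Leontief inverse L = M⁻¹:
  [  1.4205    0.6539]
  [  0.2255    1.6911]
Total output x = L · d:
  x_0 = 1.4205·55 + 0.6539·42 = 105.5919
  x_1 = 0.2255·55 + 1.6911·42 = 83.4273
Δx_0 = L[0,0] · Δd_0 = 1.4205 · 16 = 22.7283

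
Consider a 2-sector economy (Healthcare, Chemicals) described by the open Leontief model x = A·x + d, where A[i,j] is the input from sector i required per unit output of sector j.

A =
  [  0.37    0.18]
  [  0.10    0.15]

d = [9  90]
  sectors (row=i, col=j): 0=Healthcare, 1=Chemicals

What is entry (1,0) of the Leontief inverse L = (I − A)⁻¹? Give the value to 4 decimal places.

Form M = I − A:
  [  0.63   -0.18]
  [ -0.10    0.85]
Leontief inverse L = M⁻¹:
  [  1.6425    0.3478]
  [  0.1932    1.2174]
Total output x = L · d:
  x_0 = 1.6425·9 + 0.3478·90 = 46.0870
  x_1 = 0.1932·9 + 1.2174·90 = 111.3043

L[1,0] = 0.1932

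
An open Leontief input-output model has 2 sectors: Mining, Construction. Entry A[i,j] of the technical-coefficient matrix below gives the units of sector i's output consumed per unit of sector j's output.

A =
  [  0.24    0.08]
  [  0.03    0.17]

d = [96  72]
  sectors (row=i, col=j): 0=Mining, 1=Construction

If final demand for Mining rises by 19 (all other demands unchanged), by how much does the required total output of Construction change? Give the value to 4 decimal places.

0.9071

Form M = I − A:
  [  0.76   -0.08]
  [ -0.03    0.83]
Leontief inverse L = M⁻¹:
  [  1.3208    0.1273]
  [  0.0477    1.2094]
Total output x = L · d:
  x_0 = 1.3208·96 + 0.1273·72 = 135.9644
  x_1 = 0.0477·96 + 1.2094·72 = 91.6614
Δx_1 = L[1,0] · Δd_0 = 0.0477 · 19 = 0.9071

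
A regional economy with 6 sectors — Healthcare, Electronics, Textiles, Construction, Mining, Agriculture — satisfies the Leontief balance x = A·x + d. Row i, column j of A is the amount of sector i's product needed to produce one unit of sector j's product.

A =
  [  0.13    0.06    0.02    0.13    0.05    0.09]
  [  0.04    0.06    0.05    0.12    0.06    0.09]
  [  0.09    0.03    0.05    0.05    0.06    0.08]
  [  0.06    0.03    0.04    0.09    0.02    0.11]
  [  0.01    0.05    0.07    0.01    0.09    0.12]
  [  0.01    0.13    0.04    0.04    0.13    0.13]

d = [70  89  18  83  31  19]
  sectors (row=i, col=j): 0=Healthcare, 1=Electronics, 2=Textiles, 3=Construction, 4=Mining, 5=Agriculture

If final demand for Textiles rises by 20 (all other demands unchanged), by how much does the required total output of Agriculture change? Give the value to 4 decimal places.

1.6043

Form M = I − A:
  [  0.87   -0.06   -0.02   -0.13   -0.05   -0.09]
  [ -0.04    0.94   -0.05   -0.12   -0.06   -0.09]
  [ -0.09   -0.03    0.95   -0.05   -0.06   -0.08]
  [ -0.06   -0.03   -0.04    0.91   -0.02   -0.11]
  [ -0.01   -0.05   -0.07   -0.01    0.91   -0.12]
  [ -0.01   -0.13   -0.04   -0.04   -0.13    0.87]
Leontief inverse L = M⁻¹:
  [  1.1769    0.1132    0.0542    0.1950    0.1054    0.1776]
  [  0.0742    1.1054    0.0820    0.1694    0.1098    0.1661]
  [  0.1240    0.0710    1.0768    0.0938    0.1054    0.1456]
  [  0.0910    0.0717    0.0655    1.1333    0.0639    0.1750]
  [  0.0327    0.0929    0.0992    0.0430    1.1407    0.1849]
  [  0.0394    0.1869    0.0802    0.0904    0.1959    1.2187]
Total output x = L · d:
  x_0 = 1.1769·70 + 0.1132·89 + 0.0542·18 + 0.1950·83 + 0.1054·31 + 0.1776·19 = 116.2682
  x_1 = 0.0742·70 + 1.1054·89 + 0.0820·18 + 0.1694·83 + 0.1098·31 + 0.1661·19 = 125.6651
  x_2 = 0.1240·70 + 0.0710·89 + 1.0768·18 + 0.0938·83 + 0.1054·31 + 0.1456·19 = 48.2019
  x_3 = 0.0910·70 + 0.0717·89 + 0.0655·18 + 1.1333·83 + 0.0639·31 + 0.1750·19 = 113.2991
  x_4 = 0.0327·70 + 0.0929·89 + 0.0992·18 + 0.0430·83 + 1.1407·31 + 0.1849·19 = 54.7923
  x_5 = 0.0394·70 + 0.1869·89 + 0.0802·18 + 0.0904·83 + 0.1959·31 + 1.2187·19 = 57.5657
Δx_5 = L[5,2] · Δd_2 = 0.0802 · 20 = 1.6043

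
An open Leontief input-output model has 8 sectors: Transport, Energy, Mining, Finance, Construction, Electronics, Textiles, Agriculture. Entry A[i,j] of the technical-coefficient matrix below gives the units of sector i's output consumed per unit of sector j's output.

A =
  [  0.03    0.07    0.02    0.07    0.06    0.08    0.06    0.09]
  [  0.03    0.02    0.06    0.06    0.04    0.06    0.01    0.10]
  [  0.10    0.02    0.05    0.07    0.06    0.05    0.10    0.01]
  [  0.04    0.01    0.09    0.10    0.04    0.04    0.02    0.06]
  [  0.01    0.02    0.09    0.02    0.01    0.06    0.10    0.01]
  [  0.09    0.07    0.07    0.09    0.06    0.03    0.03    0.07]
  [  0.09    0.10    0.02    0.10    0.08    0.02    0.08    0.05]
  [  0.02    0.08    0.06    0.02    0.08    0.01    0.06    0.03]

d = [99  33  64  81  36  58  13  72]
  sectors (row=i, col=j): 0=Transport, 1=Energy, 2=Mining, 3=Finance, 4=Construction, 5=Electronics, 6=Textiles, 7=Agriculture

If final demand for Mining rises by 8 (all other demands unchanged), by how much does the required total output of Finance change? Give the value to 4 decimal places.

Form M = I − A:
  [  0.97   -0.07   -0.02   -0.07   -0.06   -0.08   -0.06   -0.09]
  [ -0.03    0.98   -0.06   -0.06   -0.04   -0.06   -0.01   -0.10]
  [ -0.10   -0.02    0.95   -0.07   -0.06   -0.05   -0.10   -0.01]
  [ -0.04   -0.01   -0.09    0.90   -0.04   -0.04   -0.02   -0.06]
  [ -0.01   -0.02   -0.09   -0.02    0.99   -0.06   -0.10   -0.01]
  [ -0.09   -0.07   -0.07   -0.09   -0.06    0.97   -0.03   -0.07]
  [ -0.09   -0.10   -0.02   -0.10   -0.08   -0.02    0.92   -0.05]
  [ -0.02   -0.08   -0.06   -0.02   -0.08   -0.01   -0.06    0.97]
Leontief inverse L = M⁻¹:
  [  1.0710    0.1112    0.0704    0.1246    0.1049    0.1140    0.1053    0.1340]
  [  0.0630    1.0514    0.1002    0.1014    0.0762    0.0866    0.0483    0.1311]
  [  0.1443    0.0621    1.0948    0.1294    0.1046    0.0876    0.1497    0.0542]
  [  0.0772    0.0404    0.1326    1.1477    0.0774    0.0700    0.0616    0.0927]
  [  0.0488    0.0511    0.1208    0.0643    1.0443    0.0839    0.1370    0.0389]
  [  0.1323    0.1098    0.1218    0.1480    0.1066    1.0705    0.0804    0.1165]
  [  0.1331    0.1436    0.0744    0.1628    0.1284    0.0627    1.1315    0.1022]
  [  0.0514    0.1079    0.0960    0.0595    0.1117    0.0382    0.0988    1.0605]
Total output x = L · d:
  x_0 = 1.0710·99 + 0.1112·33 + 0.0704·64 + 0.1246·81 + 0.1049·36 + 0.1140·58 + 0.1053·13 + 0.1340·72 = 145.6969
  x_1 = 0.0630·99 + 1.0514·33 + 0.1002·64 + 0.1014·81 + 0.0762·36 + 0.0866·58 + 0.0483·13 + 0.1311·72 = 73.4013
  x_2 = 0.1443·99 + 0.0621·33 + 1.0948·64 + 0.1294·81 + 0.1046·36 + 0.0876·58 + 0.1497·13 + 0.0542·72 = 111.5855
  x_3 = 0.0772·99 + 0.0404·33 + 0.1326·64 + 1.1477·81 + 0.0774·36 + 0.0700·58 + 0.0616·13 + 0.0927·72 = 124.7466
  x_4 = 0.0488·99 + 0.0511·33 + 0.1208·64 + 0.0643·81 + 1.0443·36 + 0.0839·58 + 0.1370·13 + 0.0389·72 = 66.4928
  x_5 = 0.1323·99 + 0.1098·33 + 0.1218·64 + 0.1480·81 + 0.1066·36 + 1.0705·58 + 0.0804·13 + 0.1165·72 = 111.8643
  x_6 = 0.1331·99 + 0.1436·33 + 0.0744·64 + 0.1628·81 + 0.1284·36 + 0.0627·58 + 1.1315·13 + 0.1022·72 = 66.1853
  x_7 = 0.0514·99 + 0.1079·33 + 0.0960·64 + 0.0595·81 + 0.1117·36 + 0.0382·58 + 0.0988·13 + 1.0605·72 = 103.4900
Δx_3 = L[3,2] · Δd_2 = 0.1326 · 8 = 1.0604

1.0604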